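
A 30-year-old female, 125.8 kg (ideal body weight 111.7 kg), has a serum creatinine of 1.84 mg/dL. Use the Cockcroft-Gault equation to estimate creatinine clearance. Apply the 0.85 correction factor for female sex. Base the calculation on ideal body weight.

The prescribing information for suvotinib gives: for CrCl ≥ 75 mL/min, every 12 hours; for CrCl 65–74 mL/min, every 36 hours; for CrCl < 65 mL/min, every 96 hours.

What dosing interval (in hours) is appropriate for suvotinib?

every 12 hours

CrCl = (140 − 30) × 111.7 / (72 × 1.84) × 0.85 = 12287.0 / 132.48 × 0.85 ≈ 78.8 mL/min
CrCl ≈ 79 mL/min → bracket ≥ 75 mL/min → every 12 hours.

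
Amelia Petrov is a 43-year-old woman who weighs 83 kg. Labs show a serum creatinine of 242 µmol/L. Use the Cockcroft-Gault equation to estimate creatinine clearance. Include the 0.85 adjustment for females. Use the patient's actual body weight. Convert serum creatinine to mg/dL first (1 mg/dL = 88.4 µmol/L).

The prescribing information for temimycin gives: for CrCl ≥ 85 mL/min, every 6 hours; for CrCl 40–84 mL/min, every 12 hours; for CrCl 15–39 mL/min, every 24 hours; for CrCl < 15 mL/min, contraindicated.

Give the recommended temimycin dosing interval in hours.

every 24 hours

SCr = 242 / 88.4 = 2.738 mg/dL
CrCl = (140 − 43) × 83 / (72 × 2.738) × 0.85 = 8051.0 / 197.14 × 0.85 ≈ 34.7 mL/min
CrCl ≈ 35 mL/min → bracket 15–39 mL/min → every 24 hours.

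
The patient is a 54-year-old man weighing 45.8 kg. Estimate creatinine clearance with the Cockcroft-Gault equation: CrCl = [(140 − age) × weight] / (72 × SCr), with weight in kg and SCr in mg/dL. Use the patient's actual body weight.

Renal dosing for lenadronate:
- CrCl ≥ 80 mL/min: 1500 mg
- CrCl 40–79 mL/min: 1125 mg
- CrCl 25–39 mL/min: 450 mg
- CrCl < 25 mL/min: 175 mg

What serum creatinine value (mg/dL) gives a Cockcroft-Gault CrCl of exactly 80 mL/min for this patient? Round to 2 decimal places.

Standard dose requires CrCl ≥ 80 mL/min.
Set (140 − 54) × 45.8 / (72 × SCr) = 80
SCr = (140 − 54) × 45.8 / (72 × 80) = 0.684 mg/dL

0.68 mg/dL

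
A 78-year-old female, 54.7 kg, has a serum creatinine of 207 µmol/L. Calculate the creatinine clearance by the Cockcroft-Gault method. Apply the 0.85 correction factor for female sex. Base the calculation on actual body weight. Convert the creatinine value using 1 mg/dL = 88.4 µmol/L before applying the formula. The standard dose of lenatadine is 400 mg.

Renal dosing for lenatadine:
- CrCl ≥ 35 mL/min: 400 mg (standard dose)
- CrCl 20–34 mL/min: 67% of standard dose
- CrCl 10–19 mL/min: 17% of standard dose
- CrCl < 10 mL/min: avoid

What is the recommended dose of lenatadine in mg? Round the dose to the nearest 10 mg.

70 mg

SCr = 207 / 88.4 = 2.342 mg/dL
CrCl = (140 − 78) × 54.7 / (72 × 2.342) × 0.85 = 3391.4 / 168.62 × 0.85 ≈ 17.1 mL/min
CrCl ≈ 17 mL/min → bracket 10–19 mL/min.
17% of 400 mg = 68 mg → 70 mg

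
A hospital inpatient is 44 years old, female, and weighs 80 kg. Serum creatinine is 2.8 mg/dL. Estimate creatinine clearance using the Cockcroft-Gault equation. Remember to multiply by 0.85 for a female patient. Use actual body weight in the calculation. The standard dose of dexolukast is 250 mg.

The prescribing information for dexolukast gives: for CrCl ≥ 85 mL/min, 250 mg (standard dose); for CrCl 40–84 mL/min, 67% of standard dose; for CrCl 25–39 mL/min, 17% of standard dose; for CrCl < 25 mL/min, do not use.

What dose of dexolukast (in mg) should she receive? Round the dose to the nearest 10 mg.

CrCl = (140 − 44) × 80 / (72 × 2.8) × 0.85 = 7680.0 / 201.60 × 0.85 ≈ 32.4 mL/min
CrCl ≈ 32 mL/min → bracket 25–39 mL/min.
17% of 250 mg = 42.5 mg → 40 mg

40 mg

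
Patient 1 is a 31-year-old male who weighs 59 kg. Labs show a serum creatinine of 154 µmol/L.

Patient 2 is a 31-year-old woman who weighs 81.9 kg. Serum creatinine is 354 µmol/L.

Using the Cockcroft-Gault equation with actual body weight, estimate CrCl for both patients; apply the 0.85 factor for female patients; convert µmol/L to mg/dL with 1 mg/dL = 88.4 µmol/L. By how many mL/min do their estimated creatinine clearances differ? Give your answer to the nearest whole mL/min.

25 mL/min

Patient 1: SCr = 154 / 88.4 = 1.742 mg/dL
Patient 1: CrCl = (140 − 31) × 59 / (72 × 1.742) = 6431.0 / 125.42 ≈ 51.3 mL/min
Patient 2: SCr = 354 / 88.4 = 4.005 mg/dL
Patient 2: CrCl = (140 − 31) × 81.9 / (72 × 4.005) × 0.85 = 8927.1 / 288.36 × 0.85 ≈ 26.3 mL/min
|51.3 − 26.3| = 25.0 mL/min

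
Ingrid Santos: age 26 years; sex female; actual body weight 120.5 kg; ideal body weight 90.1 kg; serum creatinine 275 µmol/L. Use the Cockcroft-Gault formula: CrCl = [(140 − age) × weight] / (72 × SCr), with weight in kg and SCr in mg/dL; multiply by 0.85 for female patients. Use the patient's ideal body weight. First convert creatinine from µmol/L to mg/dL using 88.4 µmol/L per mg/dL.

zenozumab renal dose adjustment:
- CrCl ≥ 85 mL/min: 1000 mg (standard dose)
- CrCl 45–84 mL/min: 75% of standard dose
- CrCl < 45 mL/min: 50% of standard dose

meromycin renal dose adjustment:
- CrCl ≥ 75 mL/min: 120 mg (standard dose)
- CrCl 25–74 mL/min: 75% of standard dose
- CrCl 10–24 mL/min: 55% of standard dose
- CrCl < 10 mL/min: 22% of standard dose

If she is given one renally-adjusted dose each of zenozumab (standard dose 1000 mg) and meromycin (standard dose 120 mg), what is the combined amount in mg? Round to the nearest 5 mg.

SCr = 275 / 88.4 = 3.111 mg/dL
CrCl = (140 − 26) × 90.1 / (72 × 3.111) × 0.85 = 10271.4 / 223.99 × 0.85 ≈ 39.0 mL/min
CrCl ≈ 39 mL/min.
zenozumab: < 45 mL/min → 50% of 1000 mg = 500 mg.
meromycin: 25–74 mL/min → 75% of 120 mg = 90 mg.
Total = 500 + 90 = 590 mg.

590 mg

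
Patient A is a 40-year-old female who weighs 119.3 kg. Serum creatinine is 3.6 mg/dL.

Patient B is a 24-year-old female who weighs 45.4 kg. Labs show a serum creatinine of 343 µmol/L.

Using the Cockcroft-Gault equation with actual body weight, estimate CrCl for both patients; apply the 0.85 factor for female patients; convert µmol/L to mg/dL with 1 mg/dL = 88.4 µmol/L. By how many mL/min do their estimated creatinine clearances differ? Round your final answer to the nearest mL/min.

Patient A: CrCl = (140 − 40) × 119.3 / (72 × 3.6) × 0.85 = 11930.0 / 259.20 × 0.85 ≈ 39.1 mL/min
Patient B: SCr = 343 / 88.4 = 3.88 mg/dL
Patient B: CrCl = (140 − 24) × 45.4 / (72 × 3.88) × 0.85 = 5266.4 / 279.36 × 0.85 ≈ 16.0 mL/min
|39.1 − 16.0| = 23.1 mL/min

23 mL/min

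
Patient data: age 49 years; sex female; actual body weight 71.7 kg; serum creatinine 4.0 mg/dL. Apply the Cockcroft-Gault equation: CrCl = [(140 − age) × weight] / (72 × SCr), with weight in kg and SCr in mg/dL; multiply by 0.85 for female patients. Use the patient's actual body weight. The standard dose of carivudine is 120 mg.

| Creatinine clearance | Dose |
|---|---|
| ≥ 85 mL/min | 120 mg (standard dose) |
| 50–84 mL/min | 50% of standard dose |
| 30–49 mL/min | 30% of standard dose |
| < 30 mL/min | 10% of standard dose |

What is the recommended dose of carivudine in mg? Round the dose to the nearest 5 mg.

CrCl = (140 − 49) × 71.7 / (72 × 4) × 0.85 = 6524.7 / 288.00 × 0.85 ≈ 19.3 mL/min
CrCl ≈ 19 mL/min → bracket < 30 mL/min.
10% of 120 mg = 12 mg → 10 mg

10 mg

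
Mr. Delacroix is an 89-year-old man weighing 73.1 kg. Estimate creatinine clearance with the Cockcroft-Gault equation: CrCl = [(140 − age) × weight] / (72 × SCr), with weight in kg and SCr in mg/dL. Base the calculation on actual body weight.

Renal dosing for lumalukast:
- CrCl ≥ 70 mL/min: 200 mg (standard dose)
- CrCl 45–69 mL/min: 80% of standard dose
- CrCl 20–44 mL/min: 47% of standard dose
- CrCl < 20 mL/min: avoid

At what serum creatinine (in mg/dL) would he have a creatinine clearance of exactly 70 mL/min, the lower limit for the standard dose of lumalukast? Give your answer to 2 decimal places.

0.74 mg/dL

Standard dose requires CrCl ≥ 70 mL/min.
Set (140 − 89) × 73.1 / (72 × SCr) = 70
SCr = (140 − 89) × 73.1 / (72 × 70) = 0.740 mg/dL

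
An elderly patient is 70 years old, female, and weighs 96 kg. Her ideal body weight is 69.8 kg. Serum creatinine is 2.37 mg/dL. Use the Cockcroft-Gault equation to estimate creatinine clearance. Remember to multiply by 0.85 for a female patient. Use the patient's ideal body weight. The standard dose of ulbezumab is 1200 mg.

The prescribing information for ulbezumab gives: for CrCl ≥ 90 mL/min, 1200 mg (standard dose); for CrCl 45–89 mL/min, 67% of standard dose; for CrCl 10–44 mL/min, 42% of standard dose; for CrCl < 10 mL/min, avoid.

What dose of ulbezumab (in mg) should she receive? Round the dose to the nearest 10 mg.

CrCl = (140 − 70) × 69.8 / (72 × 2.37) × 0.85 = 4886.0 / 170.64 × 0.85 ≈ 24.3 mL/min
CrCl ≈ 24 mL/min → bracket 10–44 mL/min.
42% of 1200 mg = 504 mg → 500 mg

500 mg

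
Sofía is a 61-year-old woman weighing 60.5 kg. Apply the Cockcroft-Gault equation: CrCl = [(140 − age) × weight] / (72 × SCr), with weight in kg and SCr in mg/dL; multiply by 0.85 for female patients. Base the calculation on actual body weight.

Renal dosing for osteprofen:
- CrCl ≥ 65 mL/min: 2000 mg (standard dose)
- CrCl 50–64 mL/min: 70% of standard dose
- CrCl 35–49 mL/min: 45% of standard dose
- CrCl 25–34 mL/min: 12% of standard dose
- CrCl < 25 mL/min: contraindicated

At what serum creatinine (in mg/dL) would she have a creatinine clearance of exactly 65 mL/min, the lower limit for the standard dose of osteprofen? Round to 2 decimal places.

Standard dose requires CrCl ≥ 65 mL/min.
Set (140 − 61) × 60.5 × 0.85 / (72 × SCr) = 65
SCr = (140 − 61) × 60.5 × 0.85 / (72 × 65) = 0.868 mg/dL

0.87 mg/dL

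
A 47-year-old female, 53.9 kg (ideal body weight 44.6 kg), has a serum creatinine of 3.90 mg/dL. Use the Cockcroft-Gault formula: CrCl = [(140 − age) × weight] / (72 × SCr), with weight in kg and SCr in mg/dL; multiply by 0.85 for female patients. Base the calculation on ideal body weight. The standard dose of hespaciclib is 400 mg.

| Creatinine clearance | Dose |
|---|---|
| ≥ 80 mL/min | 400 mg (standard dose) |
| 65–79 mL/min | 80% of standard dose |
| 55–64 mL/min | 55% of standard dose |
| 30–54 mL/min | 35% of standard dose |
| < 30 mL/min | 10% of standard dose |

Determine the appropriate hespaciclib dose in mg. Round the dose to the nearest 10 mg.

CrCl = (140 − 47) × 44.6 / (72 × 3.9) × 0.85 = 4147.8 / 280.80 × 0.85 ≈ 12.6 mL/min
CrCl ≈ 13 mL/min → bracket < 30 mL/min.
10% of 400 mg = 40 mg

40 mg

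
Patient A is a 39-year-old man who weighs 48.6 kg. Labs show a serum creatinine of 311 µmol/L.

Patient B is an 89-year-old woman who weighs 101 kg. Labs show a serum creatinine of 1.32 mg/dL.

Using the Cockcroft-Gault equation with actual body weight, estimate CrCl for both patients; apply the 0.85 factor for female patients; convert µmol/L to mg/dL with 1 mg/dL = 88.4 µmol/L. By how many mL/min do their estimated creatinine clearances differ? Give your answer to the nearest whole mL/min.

Patient A: SCr = 311 / 88.4 = 3.518 mg/dL
Patient A: CrCl = (140 − 39) × 48.6 / (72 × 3.518) = 4908.6 / 253.30 ≈ 19.4 mL/min
Patient B: CrCl = (140 − 89) × 101 / (72 × 1.32) × 0.85 = 5151.0 / 95.04 × 0.85 ≈ 46.1 mL/min
|19.4 − 46.1| = 26.7 mL/min

27 mL/min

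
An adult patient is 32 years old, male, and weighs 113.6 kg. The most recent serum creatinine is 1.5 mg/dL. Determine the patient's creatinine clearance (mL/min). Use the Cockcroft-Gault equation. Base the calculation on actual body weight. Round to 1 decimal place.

CrCl = (140 − 32) × 113.6 / (72 × 1.5) = 12268.8 / 108.00 ≈ 113.6 mL/min

113.6 mL/min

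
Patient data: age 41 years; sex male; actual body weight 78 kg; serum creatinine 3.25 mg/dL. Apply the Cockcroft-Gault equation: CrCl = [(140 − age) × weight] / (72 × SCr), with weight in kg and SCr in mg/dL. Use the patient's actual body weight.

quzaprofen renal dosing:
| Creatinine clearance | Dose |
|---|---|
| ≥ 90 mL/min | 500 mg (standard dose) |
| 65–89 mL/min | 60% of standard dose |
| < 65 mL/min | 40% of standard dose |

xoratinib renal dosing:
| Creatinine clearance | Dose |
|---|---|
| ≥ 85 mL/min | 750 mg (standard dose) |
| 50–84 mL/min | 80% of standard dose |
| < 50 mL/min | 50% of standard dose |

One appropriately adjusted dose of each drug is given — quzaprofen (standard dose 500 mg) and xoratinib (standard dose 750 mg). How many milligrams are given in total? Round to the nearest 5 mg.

575 mg

CrCl = (140 − 41) × 78 / (72 × 3.25) = 7722.0 / 234.00 ≈ 33.0 mL/min
CrCl ≈ 33 mL/min.
quzaprofen: < 65 mL/min → 40% of 500 mg = 200 mg.
xoratinib: < 50 mL/min → 50% of 750 mg = 375 mg.
Total = 200 + 375 = 575 mg.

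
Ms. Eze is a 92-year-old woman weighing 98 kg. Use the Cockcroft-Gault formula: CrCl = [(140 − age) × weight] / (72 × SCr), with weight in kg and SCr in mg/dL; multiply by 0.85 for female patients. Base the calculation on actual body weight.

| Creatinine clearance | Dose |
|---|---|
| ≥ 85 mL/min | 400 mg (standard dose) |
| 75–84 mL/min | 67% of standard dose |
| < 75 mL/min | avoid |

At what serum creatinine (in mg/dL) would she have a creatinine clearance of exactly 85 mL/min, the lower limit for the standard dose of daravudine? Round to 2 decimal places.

Standard dose requires CrCl ≥ 85 mL/min.
Set (140 − 92) × 98 × 0.85 / (72 × SCr) = 85
SCr = (140 − 92) × 98 × 0.85 / (72 × 85) = 0.653 mg/dL

0.65 mg/dL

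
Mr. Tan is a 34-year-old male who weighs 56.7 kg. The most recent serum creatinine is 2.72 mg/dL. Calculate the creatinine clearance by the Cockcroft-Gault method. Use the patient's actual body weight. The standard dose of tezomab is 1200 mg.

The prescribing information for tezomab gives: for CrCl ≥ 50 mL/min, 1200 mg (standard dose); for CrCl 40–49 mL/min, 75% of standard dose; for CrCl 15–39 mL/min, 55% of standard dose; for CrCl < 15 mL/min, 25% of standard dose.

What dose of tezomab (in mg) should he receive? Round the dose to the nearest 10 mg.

CrCl = (140 − 34) × 56.7 / (72 × 2.72) = 6010.2 / 195.84 ≈ 30.7 mL/min
CrCl ≈ 31 mL/min → bracket 15–39 mL/min.
55% of 1200 mg = 660 mg

660 mg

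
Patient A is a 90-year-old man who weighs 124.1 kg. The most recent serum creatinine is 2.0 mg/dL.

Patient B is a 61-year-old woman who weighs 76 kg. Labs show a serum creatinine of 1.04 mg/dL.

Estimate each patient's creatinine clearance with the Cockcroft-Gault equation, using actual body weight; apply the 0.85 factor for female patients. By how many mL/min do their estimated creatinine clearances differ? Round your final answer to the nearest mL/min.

25 mL/min

Patient A: CrCl = (140 − 90) × 124.1 / (72 × 2) = 6205.0 / 144.00 ≈ 43.1 mL/min
Patient B: CrCl = (140 − 61) × 76 / (72 × 1.04) × 0.85 = 6004.0 / 74.88 × 0.85 ≈ 68.2 mL/min
|43.1 − 68.2| = 25.1 mL/min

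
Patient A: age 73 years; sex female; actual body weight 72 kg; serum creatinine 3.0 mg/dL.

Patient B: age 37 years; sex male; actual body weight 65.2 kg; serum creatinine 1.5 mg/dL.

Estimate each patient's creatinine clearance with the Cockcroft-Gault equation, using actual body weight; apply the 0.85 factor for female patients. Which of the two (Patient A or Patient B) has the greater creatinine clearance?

Patient B

Patient A: CrCl = (140 − 73) × 72 / (72 × 3) × 0.85 = 4824.0 / 216.00 × 0.85 ≈ 19.0 mL/min
Patient B: CrCl = (140 − 37) × 65.2 / (72 × 1.5) = 6715.6 / 108.00 ≈ 62.2 mL/min
19.0 vs 62.2 mL/min → Patient B is higher.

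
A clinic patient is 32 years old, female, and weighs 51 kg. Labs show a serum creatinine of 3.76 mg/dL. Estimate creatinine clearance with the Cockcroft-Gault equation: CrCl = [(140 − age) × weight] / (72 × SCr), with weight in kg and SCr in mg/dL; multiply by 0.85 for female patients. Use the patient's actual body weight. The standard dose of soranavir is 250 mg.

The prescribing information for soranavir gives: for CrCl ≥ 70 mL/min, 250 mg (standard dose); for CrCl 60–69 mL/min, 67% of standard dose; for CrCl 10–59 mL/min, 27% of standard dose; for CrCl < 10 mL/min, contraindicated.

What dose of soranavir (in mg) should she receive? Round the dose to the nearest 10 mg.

CrCl = (140 − 32) × 51 / (72 × 3.76) × 0.85 = 5508.0 / 270.72 × 0.85 ≈ 17.3 mL/min
CrCl ≈ 17 mL/min → bracket 10–59 mL/min.
27% of 250 mg = 67.5 mg → 70 mg

70 mg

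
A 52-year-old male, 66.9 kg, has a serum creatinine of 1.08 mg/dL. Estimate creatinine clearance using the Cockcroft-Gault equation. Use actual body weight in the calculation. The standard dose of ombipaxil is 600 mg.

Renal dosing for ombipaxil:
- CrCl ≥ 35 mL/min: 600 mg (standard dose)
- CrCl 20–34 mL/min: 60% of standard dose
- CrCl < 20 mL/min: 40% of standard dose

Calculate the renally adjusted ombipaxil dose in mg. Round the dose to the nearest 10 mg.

CrCl = (140 − 52) × 66.9 / (72 × 1.08) = 5887.2 / 77.76 ≈ 75.7 mL/min
CrCl ≈ 76 mL/min → bracket ≥ 35 mL/min.
100% of 600 mg = 600 mg

600 mg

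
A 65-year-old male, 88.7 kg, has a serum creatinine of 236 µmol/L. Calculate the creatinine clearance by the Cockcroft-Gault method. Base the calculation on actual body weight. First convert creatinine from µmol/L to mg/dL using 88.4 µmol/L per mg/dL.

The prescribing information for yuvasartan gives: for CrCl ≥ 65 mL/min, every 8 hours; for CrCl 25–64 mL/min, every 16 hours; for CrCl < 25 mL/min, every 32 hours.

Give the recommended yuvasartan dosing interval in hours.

every 16 hours

SCr = 236 / 88.4 = 2.67 mg/dL
CrCl = (140 − 65) × 88.7 / (72 × 2.67) = 6652.5 / 192.24 ≈ 34.6 mL/min
CrCl ≈ 35 mL/min → bracket 25–64 mL/min → every 16 hours.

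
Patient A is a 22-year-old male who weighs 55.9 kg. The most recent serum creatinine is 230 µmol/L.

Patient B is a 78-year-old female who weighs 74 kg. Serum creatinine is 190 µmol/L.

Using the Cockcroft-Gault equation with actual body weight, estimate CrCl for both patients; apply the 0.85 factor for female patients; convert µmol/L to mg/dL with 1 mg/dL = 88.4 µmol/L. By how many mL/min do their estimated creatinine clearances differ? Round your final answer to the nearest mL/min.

10 mL/min

Patient A: SCr = 230 / 88.4 = 2.602 mg/dL
Patient A: CrCl = (140 − 22) × 55.9 / (72 × 2.602) = 6596.2 / 187.34 ≈ 35.2 mL/min
Patient B: SCr = 190 / 88.4 = 2.149 mg/dL
Patient B: CrCl = (140 − 78) × 74 / (72 × 2.149) × 0.85 = 4588.0 / 154.73 × 0.85 ≈ 25.2 mL/min
|35.2 − 25.2| = 10.0 mL/min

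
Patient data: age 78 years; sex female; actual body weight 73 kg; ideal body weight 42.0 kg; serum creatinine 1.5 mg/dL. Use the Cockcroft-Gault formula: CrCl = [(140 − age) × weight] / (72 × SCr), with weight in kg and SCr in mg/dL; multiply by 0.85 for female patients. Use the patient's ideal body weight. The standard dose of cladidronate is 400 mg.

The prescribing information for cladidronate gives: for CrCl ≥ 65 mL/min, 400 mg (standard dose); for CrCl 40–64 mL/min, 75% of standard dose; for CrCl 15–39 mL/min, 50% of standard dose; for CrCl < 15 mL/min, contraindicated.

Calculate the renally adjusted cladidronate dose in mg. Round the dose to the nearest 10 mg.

200 mg

CrCl = (140 − 78) × 42 / (72 × 1.5) × 0.85 = 2604.0 / 108.00 × 0.85 ≈ 20.5 mL/min
CrCl ≈ 20 mL/min → bracket 15–39 mL/min.
50% of 400 mg = 200 mg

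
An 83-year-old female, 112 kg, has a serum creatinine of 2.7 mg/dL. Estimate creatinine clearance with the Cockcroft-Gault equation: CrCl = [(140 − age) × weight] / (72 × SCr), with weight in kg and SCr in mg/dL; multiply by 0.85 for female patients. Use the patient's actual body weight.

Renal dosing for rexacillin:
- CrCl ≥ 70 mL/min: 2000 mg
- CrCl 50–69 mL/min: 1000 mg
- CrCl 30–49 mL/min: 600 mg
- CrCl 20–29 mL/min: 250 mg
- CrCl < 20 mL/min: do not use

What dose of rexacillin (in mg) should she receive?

CrCl = (140 − 83) × 112 / (72 × 2.7) × 0.85 = 6384.0 / 194.40 × 0.85 ≈ 27.9 mL/min
CrCl ≈ 28 mL/min → bracket 20–29 mL/min.
Dose for this bracket: 250 mg.

250 mg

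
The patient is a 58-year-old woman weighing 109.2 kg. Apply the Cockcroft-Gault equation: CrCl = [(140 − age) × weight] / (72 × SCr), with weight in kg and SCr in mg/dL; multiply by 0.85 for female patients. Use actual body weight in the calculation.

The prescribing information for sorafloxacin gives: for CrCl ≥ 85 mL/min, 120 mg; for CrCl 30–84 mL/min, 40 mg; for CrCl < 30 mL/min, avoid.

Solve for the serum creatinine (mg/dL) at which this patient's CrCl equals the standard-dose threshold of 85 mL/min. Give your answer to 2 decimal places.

Standard dose requires CrCl ≥ 85 mL/min.
Set (140 − 58) × 109.2 × 0.85 / (72 × SCr) = 85
SCr = (140 − 58) × 109.2 × 0.85 / (72 × 85) = 1.244 mg/dL

1.24 mg/dL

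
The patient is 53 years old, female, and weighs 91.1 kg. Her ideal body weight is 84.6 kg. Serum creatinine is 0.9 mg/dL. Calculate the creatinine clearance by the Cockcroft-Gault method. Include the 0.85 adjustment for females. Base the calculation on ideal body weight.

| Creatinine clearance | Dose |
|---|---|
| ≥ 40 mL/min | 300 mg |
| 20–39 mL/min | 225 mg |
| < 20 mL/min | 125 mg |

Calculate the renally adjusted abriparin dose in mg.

300 mg

CrCl = (140 − 53) × 84.6 / (72 × 0.9) × 0.85 = 7360.2 / 64.80 × 0.85 ≈ 96.5 mL/min
CrCl ≈ 97 mL/min → bracket ≥ 40 mL/min.
Dose for this bracket: 300 mg.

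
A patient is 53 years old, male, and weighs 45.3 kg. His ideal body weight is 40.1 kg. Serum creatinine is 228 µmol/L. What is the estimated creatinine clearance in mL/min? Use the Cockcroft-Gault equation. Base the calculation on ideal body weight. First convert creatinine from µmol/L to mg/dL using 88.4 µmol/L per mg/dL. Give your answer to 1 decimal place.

SCr = 228 / 88.4 = 2.579 mg/dL
CrCl = (140 − 53) × 40.1 / (72 × 2.579) = 3488.7 / 185.69 ≈ 18.8 mL/min

18.8 mL/min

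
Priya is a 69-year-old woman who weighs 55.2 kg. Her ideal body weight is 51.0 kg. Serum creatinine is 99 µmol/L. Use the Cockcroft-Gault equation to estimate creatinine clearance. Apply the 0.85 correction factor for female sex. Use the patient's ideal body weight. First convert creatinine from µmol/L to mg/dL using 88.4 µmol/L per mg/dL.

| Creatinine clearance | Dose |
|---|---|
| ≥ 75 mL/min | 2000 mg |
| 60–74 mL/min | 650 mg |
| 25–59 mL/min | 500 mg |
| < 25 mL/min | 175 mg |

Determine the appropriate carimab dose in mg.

SCr = 99 / 88.4 = 1.12 mg/dL
CrCl = (140 − 69) × 51 / (72 × 1.12) × 0.85 = 3621.0 / 80.64 × 0.85 ≈ 38.2 mL/min
CrCl ≈ 38 mL/min → bracket 25–59 mL/min.
Dose for this bracket: 500 mg.

500 mg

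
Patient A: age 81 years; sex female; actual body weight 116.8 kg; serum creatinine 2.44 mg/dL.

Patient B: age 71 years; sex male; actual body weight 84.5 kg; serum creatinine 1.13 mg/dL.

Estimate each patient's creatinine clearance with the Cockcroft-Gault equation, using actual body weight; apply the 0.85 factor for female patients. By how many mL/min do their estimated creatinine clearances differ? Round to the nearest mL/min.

38 mL/min

Patient A: CrCl = (140 − 81) × 116.8 / (72 × 2.44) × 0.85 = 6891.2 / 175.68 × 0.85 ≈ 33.3 mL/min
Patient B: CrCl = (140 − 71) × 84.5 / (72 × 1.13) = 5830.5 / 81.36 ≈ 71.7 mL/min
|33.3 − 71.7| = 38.4 mL/min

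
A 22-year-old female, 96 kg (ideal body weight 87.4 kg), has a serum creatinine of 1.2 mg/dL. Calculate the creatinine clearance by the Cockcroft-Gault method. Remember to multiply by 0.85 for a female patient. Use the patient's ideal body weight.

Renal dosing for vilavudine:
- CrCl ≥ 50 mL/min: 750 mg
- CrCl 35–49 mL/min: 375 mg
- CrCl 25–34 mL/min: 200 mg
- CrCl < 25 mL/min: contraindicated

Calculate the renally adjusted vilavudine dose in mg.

750 mg

CrCl = (140 − 22) × 87.4 / (72 × 1.2) × 0.85 = 10313.2 / 86.40 × 0.85 ≈ 101.5 mL/min
CrCl ≈ 101 mL/min → bracket ≥ 50 mL/min.
Dose for this bracket: 750 mg.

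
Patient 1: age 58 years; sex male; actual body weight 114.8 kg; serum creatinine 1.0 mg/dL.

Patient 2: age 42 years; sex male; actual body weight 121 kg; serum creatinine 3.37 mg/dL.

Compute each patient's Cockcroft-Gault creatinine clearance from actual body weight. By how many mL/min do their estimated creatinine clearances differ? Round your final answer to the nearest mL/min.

Patient 1: CrCl = (140 − 58) × 114.8 / (72 × 1) = 9413.6 / 72.00 ≈ 130.7 mL/min
Patient 2: CrCl = (140 − 42) × 121 / (72 × 3.37) = 11858.0 / 242.64 ≈ 48.9 mL/min
|130.7 − 48.9| = 81.8 mL/min

82 mL/min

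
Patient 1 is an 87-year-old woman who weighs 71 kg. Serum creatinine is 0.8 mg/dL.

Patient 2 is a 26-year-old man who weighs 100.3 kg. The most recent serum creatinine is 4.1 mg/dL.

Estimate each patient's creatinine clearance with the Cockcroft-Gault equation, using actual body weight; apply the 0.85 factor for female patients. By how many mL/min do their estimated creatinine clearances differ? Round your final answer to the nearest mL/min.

17 mL/min

Patient 1: CrCl = (140 − 87) × 71 / (72 × 0.8) × 0.85 = 3763.0 / 57.60 × 0.85 ≈ 55.5 mL/min
Patient 2: CrCl = (140 − 26) × 100.3 / (72 × 4.1) = 11434.2 / 295.20 ≈ 38.7 mL/min
|55.5 − 38.7| = 16.8 mL/min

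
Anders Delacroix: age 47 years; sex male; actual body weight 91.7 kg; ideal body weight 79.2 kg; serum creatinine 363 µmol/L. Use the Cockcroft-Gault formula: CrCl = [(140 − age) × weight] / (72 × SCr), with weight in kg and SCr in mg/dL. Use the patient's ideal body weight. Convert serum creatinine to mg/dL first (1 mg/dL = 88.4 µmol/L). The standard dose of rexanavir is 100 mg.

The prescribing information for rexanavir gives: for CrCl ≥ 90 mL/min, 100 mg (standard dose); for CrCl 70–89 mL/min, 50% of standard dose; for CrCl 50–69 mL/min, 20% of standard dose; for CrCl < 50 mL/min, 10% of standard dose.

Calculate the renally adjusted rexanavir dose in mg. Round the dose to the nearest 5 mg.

SCr = 363 / 88.4 = 4.106 mg/dL
CrCl = (140 − 47) × 79.2 / (72 × 4.106) = 7365.6 / 295.63 ≈ 24.9 mL/min
CrCl ≈ 25 mL/min → bracket < 50 mL/min.
10% of 100 mg = 10 mg

10 mg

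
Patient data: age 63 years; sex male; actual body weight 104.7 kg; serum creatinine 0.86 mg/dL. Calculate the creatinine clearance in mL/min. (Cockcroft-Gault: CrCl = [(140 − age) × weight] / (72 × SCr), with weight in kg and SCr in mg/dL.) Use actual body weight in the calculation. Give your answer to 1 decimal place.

130.2 mL/min

CrCl = (140 − 63) × 104.7 / (72 × 0.86) = 8061.9 / 61.92 ≈ 130.2 mL/min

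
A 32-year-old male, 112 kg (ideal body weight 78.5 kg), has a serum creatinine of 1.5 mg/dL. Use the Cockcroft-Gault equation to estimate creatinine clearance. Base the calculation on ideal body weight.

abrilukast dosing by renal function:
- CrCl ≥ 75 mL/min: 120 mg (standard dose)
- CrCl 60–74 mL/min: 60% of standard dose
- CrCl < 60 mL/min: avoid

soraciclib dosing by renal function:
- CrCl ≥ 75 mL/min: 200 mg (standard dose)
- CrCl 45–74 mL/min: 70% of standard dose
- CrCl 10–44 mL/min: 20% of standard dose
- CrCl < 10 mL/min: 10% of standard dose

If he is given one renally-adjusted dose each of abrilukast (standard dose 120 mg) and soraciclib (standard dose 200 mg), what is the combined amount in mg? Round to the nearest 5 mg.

320 mg

CrCl = (140 − 32) × 78.5 / (72 × 1.5) = 8478.0 / 108.00 ≈ 78.5 mL/min
CrCl ≈ 78 mL/min.
abrilukast: ≥ 75 mL/min → 100% of 120 mg = 120 mg.
soraciclib: ≥ 75 mL/min → 100% of 200 mg = 200 mg.
Total = 120 + 200 = 320 mg.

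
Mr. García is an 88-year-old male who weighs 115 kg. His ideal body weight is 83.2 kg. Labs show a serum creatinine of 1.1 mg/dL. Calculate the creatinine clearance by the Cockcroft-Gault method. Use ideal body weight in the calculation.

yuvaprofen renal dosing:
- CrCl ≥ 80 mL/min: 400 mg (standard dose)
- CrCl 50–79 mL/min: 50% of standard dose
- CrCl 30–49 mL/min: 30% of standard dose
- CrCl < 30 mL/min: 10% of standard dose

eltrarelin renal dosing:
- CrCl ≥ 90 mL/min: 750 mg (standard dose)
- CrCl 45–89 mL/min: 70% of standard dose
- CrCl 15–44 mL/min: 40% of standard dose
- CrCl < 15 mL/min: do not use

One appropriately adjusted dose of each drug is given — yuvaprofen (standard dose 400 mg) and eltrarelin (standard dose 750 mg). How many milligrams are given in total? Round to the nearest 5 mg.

725 mg

CrCl = (140 − 88) × 83.2 / (72 × 1.1) = 4326.4 / 79.20 ≈ 54.6 mL/min
CrCl ≈ 55 mL/min.
yuvaprofen: 50–79 mL/min → 50% of 400 mg = 200 mg.
eltrarelin: 45–89 mL/min → 70% of 750 mg = 525 mg.
Total = 200 + 525 = 725 mg.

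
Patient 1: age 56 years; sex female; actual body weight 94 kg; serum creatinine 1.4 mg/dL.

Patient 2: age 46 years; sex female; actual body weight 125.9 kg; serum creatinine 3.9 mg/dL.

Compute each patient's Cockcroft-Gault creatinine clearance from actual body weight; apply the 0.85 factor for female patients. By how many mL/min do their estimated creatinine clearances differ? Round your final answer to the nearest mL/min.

31 mL/min

Patient 1: CrCl = (140 − 56) × 94 / (72 × 1.4) × 0.85 = 7896.0 / 100.80 × 0.85 ≈ 66.6 mL/min
Patient 2: CrCl = (140 − 46) × 125.9 / (72 × 3.9) × 0.85 = 11834.6 / 280.80 × 0.85 ≈ 35.8 mL/min
|66.6 − 35.8| = 30.8 mL/min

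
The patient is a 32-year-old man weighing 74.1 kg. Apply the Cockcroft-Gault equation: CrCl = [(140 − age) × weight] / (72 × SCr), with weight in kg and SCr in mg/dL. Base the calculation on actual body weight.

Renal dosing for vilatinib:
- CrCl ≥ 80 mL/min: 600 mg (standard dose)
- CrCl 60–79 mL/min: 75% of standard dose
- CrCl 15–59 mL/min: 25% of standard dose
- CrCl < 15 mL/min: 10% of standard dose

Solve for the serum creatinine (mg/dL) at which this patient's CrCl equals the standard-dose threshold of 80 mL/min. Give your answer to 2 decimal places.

1.39 mg/dL

Standard dose requires CrCl ≥ 80 mL/min.
Set (140 − 32) × 74.1 / (72 × SCr) = 80
SCr = (140 − 32) × 74.1 / (72 × 80) = 1.389 mg/dL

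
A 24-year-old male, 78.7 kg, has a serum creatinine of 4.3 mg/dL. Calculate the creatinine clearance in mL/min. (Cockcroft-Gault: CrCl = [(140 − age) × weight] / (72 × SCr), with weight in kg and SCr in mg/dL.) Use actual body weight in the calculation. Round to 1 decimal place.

CrCl = (140 − 24) × 78.7 / (72 × 4.3) = 9129.2 / 309.60 ≈ 29.5 mL/min

29.5 mL/min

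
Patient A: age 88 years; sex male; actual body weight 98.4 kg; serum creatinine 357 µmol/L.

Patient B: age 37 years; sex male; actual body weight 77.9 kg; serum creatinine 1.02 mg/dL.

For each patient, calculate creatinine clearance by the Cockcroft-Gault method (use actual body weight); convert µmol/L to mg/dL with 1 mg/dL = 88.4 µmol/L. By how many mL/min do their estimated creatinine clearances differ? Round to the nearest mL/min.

92 mL/min

Patient A: SCr = 357 / 88.4 = 4.038 mg/dL
Patient A: CrCl = (140 − 88) × 98.4 / (72 × 4.038) = 5116.8 / 290.74 ≈ 17.6 mL/min
Patient B: CrCl = (140 − 37) × 77.9 / (72 × 1.02) = 8023.7 / 73.44 ≈ 109.3 mL/min
|17.6 − 109.3| = 91.7 mL/min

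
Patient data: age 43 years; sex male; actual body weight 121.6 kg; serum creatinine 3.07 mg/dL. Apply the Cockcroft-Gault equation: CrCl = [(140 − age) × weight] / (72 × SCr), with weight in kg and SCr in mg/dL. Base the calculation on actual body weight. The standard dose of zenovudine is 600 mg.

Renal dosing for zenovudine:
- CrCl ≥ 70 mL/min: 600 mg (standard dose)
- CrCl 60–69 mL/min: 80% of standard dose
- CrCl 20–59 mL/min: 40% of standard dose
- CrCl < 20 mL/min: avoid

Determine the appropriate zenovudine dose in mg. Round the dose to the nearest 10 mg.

240 mg

CrCl = (140 − 43) × 121.6 / (72 × 3.07) = 11795.2 / 221.04 ≈ 53.4 mL/min
CrCl ≈ 53 mL/min → bracket 20–59 mL/min.
40% of 600 mg = 240 mg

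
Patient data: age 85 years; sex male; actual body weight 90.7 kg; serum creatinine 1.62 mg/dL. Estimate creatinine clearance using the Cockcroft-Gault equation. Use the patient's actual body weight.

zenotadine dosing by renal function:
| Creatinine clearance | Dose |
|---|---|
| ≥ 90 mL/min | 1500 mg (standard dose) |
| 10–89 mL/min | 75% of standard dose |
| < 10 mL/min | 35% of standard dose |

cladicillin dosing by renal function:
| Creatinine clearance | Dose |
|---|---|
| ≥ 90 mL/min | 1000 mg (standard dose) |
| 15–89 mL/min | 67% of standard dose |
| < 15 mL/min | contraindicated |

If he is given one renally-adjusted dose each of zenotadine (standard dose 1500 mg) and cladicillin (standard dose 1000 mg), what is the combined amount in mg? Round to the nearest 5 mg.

CrCl = (140 − 85) × 90.7 / (72 × 1.62) = 4988.5 / 116.64 ≈ 42.8 mL/min
CrCl ≈ 43 mL/min.
zenotadine: 10–89 mL/min → 75% of 1500 mg = 1125 mg.
cladicillin: 15–89 mL/min → 67% of 1000 mg = 670 mg.
Total = 1125 + 670 = 1795 mg.

1795 mg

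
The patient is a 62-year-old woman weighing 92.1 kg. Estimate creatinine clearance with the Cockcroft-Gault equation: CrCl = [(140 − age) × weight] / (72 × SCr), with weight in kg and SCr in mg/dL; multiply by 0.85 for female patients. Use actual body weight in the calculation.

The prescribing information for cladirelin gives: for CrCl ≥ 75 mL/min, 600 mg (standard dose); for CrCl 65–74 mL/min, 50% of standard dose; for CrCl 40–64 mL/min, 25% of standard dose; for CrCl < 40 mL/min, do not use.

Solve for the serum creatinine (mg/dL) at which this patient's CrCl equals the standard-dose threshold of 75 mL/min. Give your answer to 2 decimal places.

1.13 mg/dL

Standard dose requires CrCl ≥ 75 mL/min.
Set (140 − 62) × 92.1 × 0.85 / (72 × SCr) = 75
SCr = (140 − 62) × 92.1 × 0.85 / (72 × 75) = 1.131 mg/dL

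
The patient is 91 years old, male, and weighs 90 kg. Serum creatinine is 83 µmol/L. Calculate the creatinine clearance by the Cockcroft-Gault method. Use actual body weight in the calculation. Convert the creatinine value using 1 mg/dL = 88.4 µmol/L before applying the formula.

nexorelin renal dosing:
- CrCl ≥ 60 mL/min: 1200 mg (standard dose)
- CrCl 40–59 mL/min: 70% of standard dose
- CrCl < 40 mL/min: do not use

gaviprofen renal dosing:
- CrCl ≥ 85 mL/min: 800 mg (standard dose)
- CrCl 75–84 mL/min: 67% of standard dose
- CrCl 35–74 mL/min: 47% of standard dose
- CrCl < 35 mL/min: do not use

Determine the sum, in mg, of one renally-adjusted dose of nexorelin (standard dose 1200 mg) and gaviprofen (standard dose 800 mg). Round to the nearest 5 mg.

SCr = 83 / 88.4 = 0.939 mg/dL
CrCl = (140 − 91) × 90 / (72 × 0.939) = 4410.0 / 67.61 ≈ 65.2 mL/min
CrCl ≈ 65 mL/min.
nexorelin: ≥ 60 mL/min → 100% of 1200 mg = 1200 mg.
gaviprofen: 35–74 mL/min → 47% of 800 mg = 376 mg.
Total = 1200 + 376 = 1576 mg.

1575 mg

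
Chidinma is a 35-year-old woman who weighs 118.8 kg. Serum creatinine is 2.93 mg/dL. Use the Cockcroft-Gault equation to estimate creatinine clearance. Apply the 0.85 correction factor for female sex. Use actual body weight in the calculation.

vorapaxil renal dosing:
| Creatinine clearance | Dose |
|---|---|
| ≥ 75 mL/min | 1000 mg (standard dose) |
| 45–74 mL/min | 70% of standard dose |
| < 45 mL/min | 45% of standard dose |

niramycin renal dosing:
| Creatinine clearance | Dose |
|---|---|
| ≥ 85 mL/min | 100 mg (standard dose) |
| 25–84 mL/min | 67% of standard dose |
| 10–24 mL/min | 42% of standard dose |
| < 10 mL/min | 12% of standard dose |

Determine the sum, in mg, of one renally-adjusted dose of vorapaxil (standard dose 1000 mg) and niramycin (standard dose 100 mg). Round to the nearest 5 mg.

CrCl = (140 − 35) × 118.8 / (72 × 2.93) × 0.85 = 12474.0 / 210.96 × 0.85 ≈ 50.3 mL/min
CrCl ≈ 50 mL/min.
vorapaxil: 45–74 mL/min → 70% of 1000 mg = 700 mg.
niramycin: 25–84 mL/min → 67% of 100 mg = 67 mg.
Total = 700 + 67 = 767 mg.

765 mg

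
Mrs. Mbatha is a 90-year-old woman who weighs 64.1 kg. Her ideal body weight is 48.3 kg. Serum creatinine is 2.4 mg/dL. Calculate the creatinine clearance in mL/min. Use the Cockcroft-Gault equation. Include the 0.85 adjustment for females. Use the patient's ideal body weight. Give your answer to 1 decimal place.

CrCl = (140 − 90) × 48.3 / (72 × 2.4) × 0.85 = 2415.0 / 172.80 × 0.85 ≈ 11.9 mL/min

11.9 mL/min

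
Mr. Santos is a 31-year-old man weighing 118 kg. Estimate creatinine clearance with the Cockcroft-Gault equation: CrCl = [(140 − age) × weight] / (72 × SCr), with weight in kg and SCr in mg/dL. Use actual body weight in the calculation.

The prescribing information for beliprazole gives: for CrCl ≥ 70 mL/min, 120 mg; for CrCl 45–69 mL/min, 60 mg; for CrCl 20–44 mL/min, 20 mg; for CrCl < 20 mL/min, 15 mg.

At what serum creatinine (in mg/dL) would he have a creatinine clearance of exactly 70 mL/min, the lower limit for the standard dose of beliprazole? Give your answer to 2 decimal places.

2.55 mg/dL

Standard dose requires CrCl ≥ 70 mL/min.
Set (140 − 31) × 118 / (72 × SCr) = 70
SCr = (140 − 31) × 118 / (72 × 70) = 2.552 mg/dL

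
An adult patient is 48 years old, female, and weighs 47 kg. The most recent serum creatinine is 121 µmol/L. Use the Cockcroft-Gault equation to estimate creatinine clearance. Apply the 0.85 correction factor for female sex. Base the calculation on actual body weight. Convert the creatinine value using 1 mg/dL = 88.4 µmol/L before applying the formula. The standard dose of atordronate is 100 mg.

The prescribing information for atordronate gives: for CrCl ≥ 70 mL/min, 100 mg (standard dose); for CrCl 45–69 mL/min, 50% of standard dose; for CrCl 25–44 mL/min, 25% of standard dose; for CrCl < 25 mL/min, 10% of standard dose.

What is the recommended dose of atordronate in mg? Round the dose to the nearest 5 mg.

25 mg

SCr = 121 / 88.4 = 1.369 mg/dL
CrCl = (140 − 48) × 47 / (72 × 1.369) × 0.85 = 4324.0 / 98.57 × 0.85 ≈ 37.3 mL/min
CrCl ≈ 37 mL/min → bracket 25–44 mL/min.
25% of 100 mg = 25 mg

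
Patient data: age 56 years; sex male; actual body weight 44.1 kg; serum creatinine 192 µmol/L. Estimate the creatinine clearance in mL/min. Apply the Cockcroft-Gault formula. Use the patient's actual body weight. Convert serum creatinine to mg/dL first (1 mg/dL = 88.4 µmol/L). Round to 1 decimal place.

23.7 mL/min

SCr = 192 / 88.4 = 2.172 mg/dL
CrCl = (140 − 56) × 44.1 / (72 × 2.172) = 3704.4 / 156.38 ≈ 23.7 mL/min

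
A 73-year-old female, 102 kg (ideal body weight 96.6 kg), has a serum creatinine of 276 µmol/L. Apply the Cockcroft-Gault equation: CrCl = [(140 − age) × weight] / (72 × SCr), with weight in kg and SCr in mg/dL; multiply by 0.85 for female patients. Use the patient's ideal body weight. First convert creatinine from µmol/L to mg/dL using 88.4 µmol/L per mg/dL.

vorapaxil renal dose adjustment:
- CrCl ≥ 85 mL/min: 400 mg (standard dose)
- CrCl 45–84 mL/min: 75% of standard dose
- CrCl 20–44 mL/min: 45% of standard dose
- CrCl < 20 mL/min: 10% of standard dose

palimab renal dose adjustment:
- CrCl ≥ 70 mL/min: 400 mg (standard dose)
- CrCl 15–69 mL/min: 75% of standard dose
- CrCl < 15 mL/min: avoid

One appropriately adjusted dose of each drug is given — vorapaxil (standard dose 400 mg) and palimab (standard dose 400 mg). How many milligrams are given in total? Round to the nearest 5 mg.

SCr = 276 / 88.4 = 3.122 mg/dL
CrCl = (140 − 73) × 96.6 / (72 × 3.122) × 0.85 = 6472.2 / 224.78 × 0.85 ≈ 24.5 mL/min
CrCl ≈ 24 mL/min.
vorapaxil: 20–44 mL/min → 45% of 400 mg = 180 mg.
palimab: 15–69 mL/min → 75% of 400 mg = 300 mg.
Total = 180 + 300 = 480 mg.

480 mg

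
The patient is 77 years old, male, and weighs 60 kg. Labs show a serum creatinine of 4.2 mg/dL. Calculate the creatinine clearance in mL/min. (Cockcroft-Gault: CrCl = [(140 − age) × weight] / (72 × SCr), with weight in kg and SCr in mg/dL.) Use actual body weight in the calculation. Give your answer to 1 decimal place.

CrCl = (140 − 77) × 60 / (72 × 4.2) = 3780.0 / 302.40 ≈ 12.5 mL/min

12.5 mL/min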